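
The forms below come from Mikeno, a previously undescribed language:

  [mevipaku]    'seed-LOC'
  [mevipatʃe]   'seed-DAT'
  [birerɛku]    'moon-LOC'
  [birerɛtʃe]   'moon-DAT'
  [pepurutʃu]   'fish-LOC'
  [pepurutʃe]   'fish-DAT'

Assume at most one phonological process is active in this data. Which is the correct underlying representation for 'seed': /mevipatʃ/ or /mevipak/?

/mevipak/

The stem for 'seed' ends in [k] in [mevipaku] but [tʃ] in [mevipatʃe].
If /tʃ/ were underlying and a rule turned it into [k] before the LOC suffix, 'fish' would also alternate; but it has [tʃ] in both [pepurutʃu] and [pepurutʃe].
So /k/ is underlying, and a rule of palatalization before a front vowel — /k/ becomes palato-alveolar [tʃ] before a front vowel — gives [tʃ].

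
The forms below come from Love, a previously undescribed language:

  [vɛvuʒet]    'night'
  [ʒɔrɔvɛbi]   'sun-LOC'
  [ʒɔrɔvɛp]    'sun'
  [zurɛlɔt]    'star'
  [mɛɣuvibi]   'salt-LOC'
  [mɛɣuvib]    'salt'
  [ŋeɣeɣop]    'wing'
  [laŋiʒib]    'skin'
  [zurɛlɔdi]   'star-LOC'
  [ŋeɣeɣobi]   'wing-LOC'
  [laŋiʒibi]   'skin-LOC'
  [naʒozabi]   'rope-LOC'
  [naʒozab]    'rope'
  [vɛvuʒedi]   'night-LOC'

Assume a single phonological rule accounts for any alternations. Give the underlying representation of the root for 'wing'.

'wing' shows [b] ~ [p] at the end of the stem ([ŋeɣeɣobi] vs [ŋeɣeɣop]).
Compare 'skin', with invariant [b] in [laŋiʒibi] and [laŋiʒib]: an analysis with underlying /b/ and a rule producing [p] in isolation would wrongly predict alternation here too.
Therefore /p/ is basic and [b] is derived by intervocalic voicing (voiceless stops become voiced between vowels).
Hence 'wing' is /ŋeɣeɣop/ underlyingly.

/ŋeɣeɣop/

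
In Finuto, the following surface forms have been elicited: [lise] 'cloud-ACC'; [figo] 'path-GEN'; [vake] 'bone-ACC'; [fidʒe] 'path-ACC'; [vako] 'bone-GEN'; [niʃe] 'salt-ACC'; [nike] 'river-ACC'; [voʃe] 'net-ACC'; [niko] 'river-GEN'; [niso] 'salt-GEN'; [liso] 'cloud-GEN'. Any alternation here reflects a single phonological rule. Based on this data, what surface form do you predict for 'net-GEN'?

The stem for 'salt' ends in [s] in [niso] but [ʃ] in [niʃe].
The stem 'cloud' ([liso], [lise]) shows [s] unchanged in both environments, so [s] cannot be basic with [ʃ] derived before the ACC suffix.
So /ʃ/ is underlying, and a rule of depalatalization — palato-alveolar /dʒ/ and /ʃ/ become [g] and [s] when no front vowel follows — gives [s].
The one attested form of 'net', [voʃe], shows underlying /voʃ/. Applying the same rule when no front vowel follows gives [voso].

[voso]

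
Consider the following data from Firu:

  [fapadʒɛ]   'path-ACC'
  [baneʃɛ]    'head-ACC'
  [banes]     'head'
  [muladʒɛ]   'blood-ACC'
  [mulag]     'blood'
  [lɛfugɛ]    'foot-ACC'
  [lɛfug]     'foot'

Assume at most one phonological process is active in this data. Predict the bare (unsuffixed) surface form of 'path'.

[fapag]

The stem for 'blood' ends in [dʒ] in [muladʒɛ] but [g] in [mulag].
But 'foot' keeps [g] in both environments ([lɛfugɛ], [lɛfug]), so there is no rule changing /g/ to [dʒ] before the ACC suffix.
Therefore /dʒ/ is basic and [g] is derived by depalatalization (palato-alveolar /dʒ/ and /ʃ/ become [g] and [s] when no front vowel follows).
The one attested form of 'path', [fapadʒɛ], shows underlying /fapadʒ/. Applying the same rule when no front vowel follows gives [fapag].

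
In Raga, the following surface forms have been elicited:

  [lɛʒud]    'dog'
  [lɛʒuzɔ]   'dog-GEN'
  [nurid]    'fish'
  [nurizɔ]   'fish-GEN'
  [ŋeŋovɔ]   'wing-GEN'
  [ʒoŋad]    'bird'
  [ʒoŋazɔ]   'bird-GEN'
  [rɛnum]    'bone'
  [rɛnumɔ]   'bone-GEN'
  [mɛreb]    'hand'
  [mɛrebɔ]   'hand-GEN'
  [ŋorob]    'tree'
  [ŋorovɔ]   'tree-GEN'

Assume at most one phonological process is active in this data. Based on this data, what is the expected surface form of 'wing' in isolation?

[ŋeŋob]

'tree' shows [b] ~ [v] at the end of the stem ([ŋorob] vs [ŋorovɔ]).
Compare 'hand', with invariant [b] in [mɛreb] and [mɛrebɔ]: an analysis with underlying /b/ and a rule producing [v] before the GEN suffix would wrongly predict alternation here too.
The underlying segment must be /v/; voiced fricatives become stops word-finally, yielding [b] there.
From [ŋeŋovɔ] the stem 'wing' is /ŋeŋov/; word-finally this yields [ŋeŋob].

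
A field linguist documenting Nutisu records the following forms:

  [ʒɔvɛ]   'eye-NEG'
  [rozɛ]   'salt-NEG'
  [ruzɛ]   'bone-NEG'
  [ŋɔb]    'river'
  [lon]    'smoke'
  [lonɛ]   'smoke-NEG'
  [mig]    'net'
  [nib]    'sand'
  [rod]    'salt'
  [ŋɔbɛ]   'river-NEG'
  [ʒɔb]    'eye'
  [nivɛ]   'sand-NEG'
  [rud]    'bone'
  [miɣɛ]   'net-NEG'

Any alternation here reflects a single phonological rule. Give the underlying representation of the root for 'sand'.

In [nivɛ] and [nib] the final segment of 'sand' alternates: [v] ~ [b].
If /b/ were underlying and a rule turned it into [v] before the NEG suffix, 'river' would also alternate; but it has [b] in both [ŋɔbɛ] and [ŋɔb].
The alternation reflects word-final hardening: voiced fricatives become stops word-finally. /v/ is underlying.

/niv/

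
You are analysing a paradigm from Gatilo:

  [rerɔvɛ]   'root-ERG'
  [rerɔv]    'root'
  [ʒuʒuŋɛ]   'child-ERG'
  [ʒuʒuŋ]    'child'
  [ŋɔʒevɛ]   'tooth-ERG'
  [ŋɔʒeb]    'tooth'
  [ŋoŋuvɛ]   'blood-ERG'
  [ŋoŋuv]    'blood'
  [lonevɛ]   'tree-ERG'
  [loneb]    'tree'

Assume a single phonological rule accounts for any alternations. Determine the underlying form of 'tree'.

/loneb/

The root 'tree' surfaces as [lonevɛ] and [loneb], with a stem-final [v] ~ [b] alternation.
Compare 'root', with invariant [v] in [rerɔvɛ] and [rerɔv]: an analysis with underlying /v/ and a rule producing [b] in isolation would wrongly predict alternation here too.
The alternation reflects intervocalic spirantization: voiced stops become fricatives between vowels. /b/ is underlying.
So 'tree' = /loneb/.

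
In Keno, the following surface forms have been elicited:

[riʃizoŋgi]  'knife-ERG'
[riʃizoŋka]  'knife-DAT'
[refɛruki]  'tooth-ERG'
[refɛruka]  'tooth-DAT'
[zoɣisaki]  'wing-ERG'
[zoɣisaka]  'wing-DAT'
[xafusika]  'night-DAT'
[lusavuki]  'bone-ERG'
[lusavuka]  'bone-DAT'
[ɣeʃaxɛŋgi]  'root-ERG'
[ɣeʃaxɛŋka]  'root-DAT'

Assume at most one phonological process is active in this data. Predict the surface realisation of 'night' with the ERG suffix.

[xafusiki]

The ERG morpheme has two allomorphs, [-gi] and [-ki].
By contrast the DAT suffix keeps its initial [k] throughout — that segment must be underlying.
The ERG suffix is therefore /-gi/ underlyingly, with post-vocalic devoicing: voiced stops become voiceless after a vowel.
After 'night', which ends in a vowel, the suffix surfaces as [-ki], giving [xafusiki].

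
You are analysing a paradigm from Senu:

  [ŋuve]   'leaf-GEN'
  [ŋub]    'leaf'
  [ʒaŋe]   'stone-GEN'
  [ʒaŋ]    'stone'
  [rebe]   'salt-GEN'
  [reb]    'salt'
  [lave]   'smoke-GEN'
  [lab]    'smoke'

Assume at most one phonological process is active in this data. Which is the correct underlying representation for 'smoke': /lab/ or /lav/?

/lav/

'smoke' shows [v] ~ [b] at the end of the stem ([lave] vs [lab]).
If /b/ were underlying and a rule turned it into [v] before the GEN suffix, 'salt' would also alternate; but it has [b] in both [rebe] and [reb].
So /v/ is underlying, and a rule of word-final hardening — voiced fricatives become stops word-finally — gives [b].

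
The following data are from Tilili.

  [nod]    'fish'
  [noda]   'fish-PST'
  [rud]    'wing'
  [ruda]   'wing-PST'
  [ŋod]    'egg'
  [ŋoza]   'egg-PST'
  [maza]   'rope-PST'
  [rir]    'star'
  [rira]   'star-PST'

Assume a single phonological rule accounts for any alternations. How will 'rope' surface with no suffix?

[mad]

The stem for 'egg' ends in [d] in [ŋod] but [z] in [ŋoza].
If /d/ were underlying and a rule turned it into [z] before the PST suffix, 'fish' would also alternate; but it has [d] in both [nod] and [noda].
So /z/ is underlying, and a rule of word-final hardening — voiced fricatives become stops word-finally — gives [d].
The one attested form of 'rope', [maza], shows underlying /maz/. Applying the same rule word-finally gives [mad].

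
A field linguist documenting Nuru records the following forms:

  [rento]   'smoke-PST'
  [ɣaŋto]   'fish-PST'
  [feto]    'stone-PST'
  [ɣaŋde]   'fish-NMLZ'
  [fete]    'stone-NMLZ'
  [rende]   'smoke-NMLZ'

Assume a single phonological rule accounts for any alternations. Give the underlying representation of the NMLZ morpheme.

The NMLZ suffix surfaces as [-de] and [-te], depending on the final segment of the stem.
The PST suffix, which begins with [t], is invariant after every stem; so [t] is not altered by any rule here.
The NMLZ suffix is therefore /-de/ underlyingly, with post-vocalic devoicing: voiced stops become voiceless after a vowel.

/-de/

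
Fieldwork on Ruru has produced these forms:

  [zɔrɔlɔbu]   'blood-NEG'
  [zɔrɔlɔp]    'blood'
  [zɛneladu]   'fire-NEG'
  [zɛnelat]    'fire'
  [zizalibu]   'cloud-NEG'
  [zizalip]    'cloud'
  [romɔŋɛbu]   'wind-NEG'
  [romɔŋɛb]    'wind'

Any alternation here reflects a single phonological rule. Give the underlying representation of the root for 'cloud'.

/zizalip/

The stem for 'cloud' ends in [b] in [zizalibu] but [p] in [zizalip].
The stem 'wind' ([romɔŋɛbu], [romɔŋɛb]) shows [b] unchanged in both environments, so [b] cannot be basic with [p] derived in isolation.
Therefore /p/ is basic and [b] is derived by intervocalic voicing (voiceless stops become voiced between vowels).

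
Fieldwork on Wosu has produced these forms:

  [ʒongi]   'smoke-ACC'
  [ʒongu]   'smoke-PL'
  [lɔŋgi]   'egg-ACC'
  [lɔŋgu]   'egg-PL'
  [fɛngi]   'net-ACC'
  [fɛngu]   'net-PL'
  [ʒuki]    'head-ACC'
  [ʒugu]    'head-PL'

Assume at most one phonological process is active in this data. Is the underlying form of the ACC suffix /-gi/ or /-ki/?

The ACC morpheme has two allomorphs, [-gi] and [-ki].
By contrast the PL suffix keeps its initial [g] throughout — that segment must be underlying.
The ACC suffix is therefore /-ki/ underlyingly, with post-nasal voicing: voiceless stops become voiced after a nasal.

/-ki/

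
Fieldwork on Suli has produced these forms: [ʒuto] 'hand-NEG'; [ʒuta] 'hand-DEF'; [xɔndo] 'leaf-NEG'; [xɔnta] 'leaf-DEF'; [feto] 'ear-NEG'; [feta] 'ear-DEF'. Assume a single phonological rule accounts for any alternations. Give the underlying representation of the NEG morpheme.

The NEG morpheme has two allomorphs, [-do] and [-to].
The DEF suffix, which begins with [t], is invariant after every stem; so [t] is not altered by any rule here.
The NEG suffix is therefore /-do/ underlyingly, with post-vocalic devoicing: voiced stops become voiceless after a vowel.

/-do/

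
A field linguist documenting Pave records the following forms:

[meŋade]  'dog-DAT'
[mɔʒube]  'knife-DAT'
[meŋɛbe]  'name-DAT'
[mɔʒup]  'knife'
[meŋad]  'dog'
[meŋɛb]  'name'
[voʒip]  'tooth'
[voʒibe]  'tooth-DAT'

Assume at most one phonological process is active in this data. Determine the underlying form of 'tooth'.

/voʒip/

'tooth' shows [b] ~ [p] at the end of the stem ([voʒibe] vs [voʒip]).
If /b/ were underlying and a rule turned it into [p] in isolation, 'name' would also alternate; but it has [b] in both [meŋɛbe] and [meŋɛb].
So /p/ is underlying, and a rule of intervocalic voicing — voiceless stops become voiced between vowels — gives [b].
Hence 'tooth' is /voʒip/ underlyingly.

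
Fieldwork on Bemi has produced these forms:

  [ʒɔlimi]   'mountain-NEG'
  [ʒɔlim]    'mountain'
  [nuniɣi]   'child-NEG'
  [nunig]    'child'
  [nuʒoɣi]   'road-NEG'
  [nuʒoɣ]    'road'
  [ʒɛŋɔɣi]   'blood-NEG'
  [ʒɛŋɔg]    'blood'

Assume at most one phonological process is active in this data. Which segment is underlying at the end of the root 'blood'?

/g/

The stem for 'blood' ends in [ɣ] in [ʒɛŋɔɣi] but [g] in [ʒɛŋɔg].
Compare 'road', with invariant [ɣ] in [nuʒoɣi] and [nuʒoɣ]: an analysis with underlying /ɣ/ and a rule producing [g] in isolation would wrongly predict alternation here too.
Therefore /g/ is basic and [ɣ] is derived by intervocalic spirantization (voiced stops become fricatives between vowels).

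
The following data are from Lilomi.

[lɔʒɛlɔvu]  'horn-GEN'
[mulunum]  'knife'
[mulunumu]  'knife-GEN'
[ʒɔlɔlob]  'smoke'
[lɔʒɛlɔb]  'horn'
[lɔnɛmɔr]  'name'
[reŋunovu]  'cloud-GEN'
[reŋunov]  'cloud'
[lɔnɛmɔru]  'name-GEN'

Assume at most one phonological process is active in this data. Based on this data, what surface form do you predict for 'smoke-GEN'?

The root 'horn' surfaces as [lɔʒɛlɔb] and [lɔʒɛlɔvu], with a stem-final [b] ~ [v] alternation.
If /v/ were underlying and a rule turned it into [b] in isolation, 'cloud' would also alternate; but it has [v] in both [reŋunov] and [reŋunovu].
Therefore /b/ is basic and [v] is derived by intervocalic spirantization (voiced stops become fricatives between vowels).
The one attested form of 'smoke', [ʒɔlɔlob], shows underlying /ʒɔlɔlob/. Applying the same rule between vowels gives [ʒɔlɔlovu].

[ʒɔlɔlovu]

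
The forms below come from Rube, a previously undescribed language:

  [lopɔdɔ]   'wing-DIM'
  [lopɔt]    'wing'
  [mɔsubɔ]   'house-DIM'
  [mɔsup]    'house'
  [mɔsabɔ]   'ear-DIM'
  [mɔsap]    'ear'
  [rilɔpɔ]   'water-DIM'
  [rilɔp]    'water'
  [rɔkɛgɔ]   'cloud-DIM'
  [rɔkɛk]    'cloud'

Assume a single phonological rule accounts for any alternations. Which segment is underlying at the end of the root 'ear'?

/b/

The stem for 'ear' ends in [b] in [mɔsabɔ] but [p] in [mɔsap].
The stem 'water' ([rilɔpɔ], [rilɔp]) shows [p] unchanged in both environments, so [p] cannot be basic with [b] derived before the DIM suffix.
The underlying segment must be /b/; voiced obstruents become voiceless word-finally, yielding [p] there.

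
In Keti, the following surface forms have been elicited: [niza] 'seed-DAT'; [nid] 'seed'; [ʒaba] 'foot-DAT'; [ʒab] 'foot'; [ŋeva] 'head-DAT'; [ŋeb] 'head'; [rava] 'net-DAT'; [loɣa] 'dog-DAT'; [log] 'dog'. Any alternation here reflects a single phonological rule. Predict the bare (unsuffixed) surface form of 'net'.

[rab]

The stem for 'head' ends in [v] in [ŋeva] but [b] in [ŋeb].
Compare 'foot', with invariant [b] in [ʒaba] and [ʒab]: an analysis with underlying /b/ and a rule producing [v] before the DAT suffix would wrongly predict alternation here too.
Therefore /v/ is basic and [b] is derived by word-final hardening (voiced fricatives become stops word-finally).
The one attested form of 'net', [rava], shows underlying /rav/. Applying the same rule word-finally gives [rab].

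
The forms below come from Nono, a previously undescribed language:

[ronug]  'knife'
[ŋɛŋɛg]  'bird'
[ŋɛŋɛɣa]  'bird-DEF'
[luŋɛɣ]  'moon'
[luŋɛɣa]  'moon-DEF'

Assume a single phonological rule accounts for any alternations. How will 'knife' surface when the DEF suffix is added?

[ronuɣa]

In [ŋɛŋɛg] and [ŋɛŋɛɣa] the final segment of 'bird' alternates: [g] ~ [ɣ].
If /ɣ/ were underlying and a rule turned it into [g] in isolation, 'moon' would also alternate; but it has [ɣ] in both [luŋɛɣ] and [luŋɛɣa].
So /g/ is underlying, and a rule of intervocalic spirantization — voiced stops become fricatives between vowels — gives [ɣ].
From [ronug] the stem 'knife' is /ronug/; between vowels this yields [ronuɣa].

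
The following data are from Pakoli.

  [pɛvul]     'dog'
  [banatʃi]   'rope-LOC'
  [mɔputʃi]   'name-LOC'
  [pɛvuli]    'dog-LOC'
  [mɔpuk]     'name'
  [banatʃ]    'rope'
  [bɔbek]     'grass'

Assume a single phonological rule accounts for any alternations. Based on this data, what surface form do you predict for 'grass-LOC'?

[bɔbetʃi]

The stem for 'name' ends in [k] in [mɔpuk] but [tʃ] in [mɔputʃi].
If /tʃ/ were underlying and a rule turned it into [k] in isolation, 'rope' would also alternate; but it has [tʃ] in both [banatʃ] and [banatʃi].
The underlying segment must be /k/; /k/ becomes palato-alveolar [tʃ] before a front vowel, yielding [tʃ] there.
From [bɔbek] the stem 'grass' is /bɔbek/; before a front vowel this yields [bɔbetʃi].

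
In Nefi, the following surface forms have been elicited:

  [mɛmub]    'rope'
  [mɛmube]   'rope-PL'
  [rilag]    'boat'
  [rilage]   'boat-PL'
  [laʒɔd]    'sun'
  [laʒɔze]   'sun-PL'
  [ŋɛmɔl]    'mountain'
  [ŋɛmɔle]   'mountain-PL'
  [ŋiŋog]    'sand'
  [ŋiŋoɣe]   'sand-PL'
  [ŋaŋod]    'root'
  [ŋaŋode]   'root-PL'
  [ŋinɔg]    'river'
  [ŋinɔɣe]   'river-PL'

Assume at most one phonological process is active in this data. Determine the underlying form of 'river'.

/ŋinɔɣ/

The stem for 'river' ends in [g] in [ŋinɔg] but [ɣ] in [ŋinɔɣe].
Compare 'boat', with invariant [g] in [rilag] and [rilage]: an analysis with underlying /g/ and a rule producing [ɣ] before the PL suffix would wrongly predict alternation here too.
So /ɣ/ is underlying, and a rule of word-final hardening — voiced fricatives become stops word-finally — gives [g].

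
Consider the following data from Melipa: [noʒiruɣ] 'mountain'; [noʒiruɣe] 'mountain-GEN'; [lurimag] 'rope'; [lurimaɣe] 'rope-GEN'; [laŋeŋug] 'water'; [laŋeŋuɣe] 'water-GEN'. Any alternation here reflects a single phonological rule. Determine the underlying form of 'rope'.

In [lurimag] and [lurimaɣe] the final segment of 'rope' alternates: [g] ~ [ɣ].
But 'mountain' keeps [ɣ] in both environments ([noʒiruɣ], [noʒiruɣe]), so there is no rule changing /ɣ/ to [g] in isolation.
The alternation reflects intervocalic spirantization: voiced stops become fricatives between vowels. /g/ is underlying.

/lurimag/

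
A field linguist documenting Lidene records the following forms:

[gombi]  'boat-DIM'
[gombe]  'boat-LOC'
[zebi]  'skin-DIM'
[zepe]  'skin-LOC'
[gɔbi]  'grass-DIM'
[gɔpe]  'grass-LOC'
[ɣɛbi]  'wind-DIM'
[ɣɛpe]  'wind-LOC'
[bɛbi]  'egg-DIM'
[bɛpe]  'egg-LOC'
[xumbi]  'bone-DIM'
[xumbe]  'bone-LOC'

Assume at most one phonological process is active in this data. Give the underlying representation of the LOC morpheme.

The LOC morpheme has two allomorphs, [-be] and [-pe].
By contrast the DIM suffix keeps its initial [b] throughout — that segment must be underlying.
So the underlying form is /-pe/, and voiceless stops become voiced after a nasal.

/-pe/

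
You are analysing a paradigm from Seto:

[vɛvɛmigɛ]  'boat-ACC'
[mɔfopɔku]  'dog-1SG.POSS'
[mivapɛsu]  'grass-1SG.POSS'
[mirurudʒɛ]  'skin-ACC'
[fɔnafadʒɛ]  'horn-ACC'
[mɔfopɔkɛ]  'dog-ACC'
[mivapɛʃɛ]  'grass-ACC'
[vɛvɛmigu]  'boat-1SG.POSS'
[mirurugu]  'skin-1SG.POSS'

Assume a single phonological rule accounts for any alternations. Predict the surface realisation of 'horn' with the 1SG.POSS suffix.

In [mirurugu] and [mirurudʒɛ] the final segment of 'skin' alternates: [g] ~ [dʒ].
The stem 'boat' ([vɛvɛmigu], [vɛvɛmigɛ]) shows [g] unchanged in both environments, so [g] cannot be basic with [dʒ] derived before the ACC suffix.
The underlying segment must be /dʒ/; palato-alveolar /dʒ/ and /ʃ/ become [g] and [s] when no front vowel follows, yielding [g] there.
From [fɔnafadʒɛ] the stem 'horn' is /fɔnafadʒ/; when no front vowel follows this yields [fɔnafagu].

[fɔnafagu]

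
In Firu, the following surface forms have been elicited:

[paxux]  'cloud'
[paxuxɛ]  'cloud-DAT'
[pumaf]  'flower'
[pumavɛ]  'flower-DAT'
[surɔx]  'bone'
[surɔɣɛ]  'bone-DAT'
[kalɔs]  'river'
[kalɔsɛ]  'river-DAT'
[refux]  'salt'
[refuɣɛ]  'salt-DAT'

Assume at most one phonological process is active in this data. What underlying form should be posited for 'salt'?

The stem for 'salt' ends in [x] in [refux] but [ɣ] in [refuɣɛ].
But 'cloud' keeps [x] in both environments ([paxux], [paxuxɛ]), so there is no rule changing /x/ to [ɣ] before the DAT suffix.
So /ɣ/ is underlying, and a rule of word-final obstruent devoicing — voiced obstruents become voiceless word-finally — gives [x].
Hence 'salt' is /refuɣ/ underlyingly.

/refuɣ/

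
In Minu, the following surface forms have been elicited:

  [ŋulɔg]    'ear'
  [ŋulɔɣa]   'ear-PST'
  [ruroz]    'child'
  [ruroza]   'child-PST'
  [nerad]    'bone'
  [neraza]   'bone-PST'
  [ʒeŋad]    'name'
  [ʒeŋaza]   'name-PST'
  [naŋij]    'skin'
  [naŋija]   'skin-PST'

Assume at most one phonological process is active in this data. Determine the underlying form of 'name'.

/ʒeŋad/

The stem for 'name' ends in [d] in [ʒeŋad] but [z] in [ʒeŋaza].
If /z/ were underlying and a rule turned it into [d] in isolation, 'child' would also alternate; but it has [z] in both [ruroz] and [ruroza].
Therefore /d/ is basic and [z] is derived by intervocalic spirantization (voiced stops become fricatives between vowels).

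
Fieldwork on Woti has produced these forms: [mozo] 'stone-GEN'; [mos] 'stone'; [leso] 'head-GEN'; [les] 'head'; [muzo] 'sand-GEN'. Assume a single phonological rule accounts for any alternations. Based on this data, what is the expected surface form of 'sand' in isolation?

[mus]

The root 'stone' surfaces as [mozo] and [mos], with a stem-final [z] ~ [s] alternation.
If /s/ were underlying and a rule turned it into [z] before the GEN suffix, 'head' would also alternate; but it has [s] in both [leso] and [les].
Therefore /z/ is basic and [s] is derived by word-final obstruent devoicing (voiced obstruents become voiceless word-finally).
From [muzo] the stem 'sand' is /muz/; word-finally this yields [mus].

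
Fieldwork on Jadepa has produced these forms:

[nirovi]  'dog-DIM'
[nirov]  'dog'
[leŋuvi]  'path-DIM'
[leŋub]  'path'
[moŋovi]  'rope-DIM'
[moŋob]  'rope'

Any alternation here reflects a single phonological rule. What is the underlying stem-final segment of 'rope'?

/b/

The stem for 'rope' ends in [v] in [moŋovi] but [b] in [moŋob].
Compare 'dog', with invariant [v] in [nirovi] and [nirov]: an analysis with underlying /v/ and a rule producing [b] in isolation would wrongly predict alternation here too.
The alternation reflects intervocalic spirantization: voiced stops become fricatives between vowels. /b/ is underlying.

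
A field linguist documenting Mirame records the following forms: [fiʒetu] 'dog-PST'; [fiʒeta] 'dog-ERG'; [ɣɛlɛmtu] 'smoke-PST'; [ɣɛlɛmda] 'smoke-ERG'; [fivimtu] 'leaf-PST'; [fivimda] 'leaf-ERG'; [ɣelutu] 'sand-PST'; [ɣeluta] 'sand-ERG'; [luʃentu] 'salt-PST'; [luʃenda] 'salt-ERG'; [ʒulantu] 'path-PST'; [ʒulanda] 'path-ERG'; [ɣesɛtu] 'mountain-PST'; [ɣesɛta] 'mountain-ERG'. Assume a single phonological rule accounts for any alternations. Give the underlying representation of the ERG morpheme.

The ERG morpheme has two allomorphs, [-da] and [-ta].
The PST suffix, which begins with [t], is invariant after every stem; so [t] is not altered by any rule here.
So the underlying form is /-da/, and voiced stops become voiceless after a vowel.

/-da/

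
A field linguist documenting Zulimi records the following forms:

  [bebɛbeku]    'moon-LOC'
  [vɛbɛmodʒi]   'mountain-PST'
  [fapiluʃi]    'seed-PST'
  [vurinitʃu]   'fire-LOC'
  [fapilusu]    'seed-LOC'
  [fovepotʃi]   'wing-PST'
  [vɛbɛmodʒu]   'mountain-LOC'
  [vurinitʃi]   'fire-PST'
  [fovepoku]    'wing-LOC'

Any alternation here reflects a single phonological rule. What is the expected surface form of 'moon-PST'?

[bebɛbetʃi]

The stem for 'wing' ends in [tʃ] in [fovepotʃi] but [k] in [fovepoku].
Compare 'fire', with invariant [tʃ] in [vurinitʃi] and [vurinitʃu]: an analysis with underlying /tʃ/ and a rule producing [k] before the LOC suffix would wrongly predict alternation here too.
So /k/ is underlying, and a rule of palatalization before a front vowel — /k/ and /s/ become palato-alveolar [tʃ] and [ʃ] before a front vowel — gives [tʃ].
The one attested form of 'moon', [bebɛbeku], shows underlying /bebɛbek/. Applying the same rule before a front vowel gives [bebɛbetʃi].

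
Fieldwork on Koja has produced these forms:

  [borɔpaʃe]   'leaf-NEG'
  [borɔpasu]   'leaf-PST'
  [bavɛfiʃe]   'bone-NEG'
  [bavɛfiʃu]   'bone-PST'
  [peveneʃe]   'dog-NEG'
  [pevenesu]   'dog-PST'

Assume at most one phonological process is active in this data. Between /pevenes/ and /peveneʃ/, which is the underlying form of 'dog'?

The root 'dog' surfaces as [peveneʃe] and [pevenesu], with a stem-final [ʃ] ~ [s] alternation.
If /ʃ/ were underlying and a rule turned it into [s] before the PST suffix, 'bone' would also alternate; but it has [ʃ] in both [bavɛfiʃe] and [bavɛfiʃu].
Therefore /s/ is basic and [ʃ] is derived by palatalization before a front vowel (/s/ becomes palato-alveolar [ʃ] before a front vowel).

/pevenes/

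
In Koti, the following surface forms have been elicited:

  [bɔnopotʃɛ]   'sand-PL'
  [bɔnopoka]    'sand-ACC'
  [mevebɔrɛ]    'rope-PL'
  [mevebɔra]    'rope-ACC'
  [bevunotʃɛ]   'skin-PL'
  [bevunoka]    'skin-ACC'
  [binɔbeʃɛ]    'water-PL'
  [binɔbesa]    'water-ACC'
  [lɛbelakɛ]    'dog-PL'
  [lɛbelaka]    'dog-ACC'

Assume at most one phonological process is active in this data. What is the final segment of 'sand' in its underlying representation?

/tʃ/

'sand' shows [tʃ] ~ [k] at the end of the stem ([bɔnopotʃɛ] vs [bɔnopoka]).
Compare 'dog', with invariant [k] in [lɛbelakɛ] and [lɛbelaka]: an analysis with underlying /k/ and a rule producing [tʃ] before the PL suffix would wrongly predict alternation here too.
So /tʃ/ is underlying, and a rule of depalatalization — palato-alveolar /tʃ/ and /ʃ/ become [k] and [s] when no front vowel follows — gives [k].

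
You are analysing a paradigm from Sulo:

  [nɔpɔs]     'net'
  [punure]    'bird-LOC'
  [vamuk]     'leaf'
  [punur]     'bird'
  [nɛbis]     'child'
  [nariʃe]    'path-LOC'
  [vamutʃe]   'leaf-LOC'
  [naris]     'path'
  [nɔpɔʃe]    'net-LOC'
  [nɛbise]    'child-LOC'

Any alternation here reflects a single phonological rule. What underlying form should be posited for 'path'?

/nariʃ/

In [nariʃe] and [naris] the final segment of 'path' alternates: [ʃ] ~ [s].
If /s/ were underlying and a rule turned it into [ʃ] before the LOC suffix, 'child' would also alternate; but it has [s] in both [nɛbise] and [nɛbis].
The underlying segment must be /ʃ/; palato-alveolar /tʃ/ and /ʃ/ become [k] and [s] when no front vowel follows, yielding [s] there.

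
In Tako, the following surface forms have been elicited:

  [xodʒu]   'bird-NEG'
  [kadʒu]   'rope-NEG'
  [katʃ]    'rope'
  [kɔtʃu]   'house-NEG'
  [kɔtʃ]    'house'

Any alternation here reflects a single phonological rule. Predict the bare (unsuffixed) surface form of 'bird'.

'rope' shows [dʒ] ~ [tʃ] at the end of the stem ([kadʒu] vs [katʃ]).
The stem 'house' ([kɔtʃu], [kɔtʃ]) shows [tʃ] unchanged in both environments, so [tʃ] cannot be basic with [dʒ] derived before the NEG suffix.
The underlying segment must be /dʒ/; voiced obstruents become voiceless word-finally, yielding [tʃ] there.
From [xodʒu] the stem 'bird' is /xodʒ/; word-finally this yields [xotʃ].

[xotʃ]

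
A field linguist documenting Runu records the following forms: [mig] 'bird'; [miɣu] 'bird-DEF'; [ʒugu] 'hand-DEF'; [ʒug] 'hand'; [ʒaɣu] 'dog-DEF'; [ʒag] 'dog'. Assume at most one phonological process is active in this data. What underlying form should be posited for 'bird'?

/miɣ/

In [miɣu] and [mig] the final segment of 'bird' alternates: [ɣ] ~ [g].
The stem 'hand' ([ʒugu], [ʒug]) shows [g] unchanged in both environments, so [g] cannot be basic with [ɣ] derived before the DEF suffix.
The underlying segment must be /ɣ/; voiced fricatives become stops word-finally, yielding [g] there.
Hence 'bird' is /miɣ/ underlyingly.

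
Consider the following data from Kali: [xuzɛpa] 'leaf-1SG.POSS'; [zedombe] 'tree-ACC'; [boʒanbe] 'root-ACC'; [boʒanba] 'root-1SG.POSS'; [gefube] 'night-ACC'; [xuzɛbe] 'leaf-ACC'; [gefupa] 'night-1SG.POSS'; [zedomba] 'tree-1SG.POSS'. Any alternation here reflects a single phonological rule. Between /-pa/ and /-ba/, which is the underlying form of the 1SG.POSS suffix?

/-pa/

The 1SG.POSS suffix surfaces as [-ba] and [-pa], depending on the final segment of the stem.
The ACC suffix, which begins with [b], is invariant after every stem; so [b] is not altered by any rule here.
So the underlying form is /-pa/, and voiceless stops become voiced after a nasal.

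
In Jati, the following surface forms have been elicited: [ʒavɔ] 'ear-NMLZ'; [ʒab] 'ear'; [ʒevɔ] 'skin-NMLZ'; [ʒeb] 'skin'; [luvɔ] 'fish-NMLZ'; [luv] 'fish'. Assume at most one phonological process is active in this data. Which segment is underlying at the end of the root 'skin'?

/b/

'skin' shows [v] ~ [b] at the end of the stem ([ʒevɔ] vs [ʒeb]).
If /v/ were underlying and a rule turned it into [b] in isolation, 'fish' would also alternate; but it has [v] in both [luvɔ] and [luv].
Therefore /b/ is basic and [v] is derived by intervocalic spirantization (voiced stops become fricatives between vowels).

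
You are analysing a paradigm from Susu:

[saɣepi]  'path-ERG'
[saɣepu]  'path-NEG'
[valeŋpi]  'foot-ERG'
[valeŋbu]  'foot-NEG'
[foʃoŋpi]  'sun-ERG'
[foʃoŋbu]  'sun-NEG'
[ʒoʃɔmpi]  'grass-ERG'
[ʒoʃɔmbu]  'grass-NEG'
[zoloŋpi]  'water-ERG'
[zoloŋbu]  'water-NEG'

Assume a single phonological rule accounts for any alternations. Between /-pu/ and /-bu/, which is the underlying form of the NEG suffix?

/-bu/

The NEG suffix surfaces as [-bu] and [-pu], depending on the final segment of the stem.
By contrast the ERG suffix keeps its initial [p] throughout — that segment must be underlying.
So the underlying form is /-bu/, and voiced stops become voiceless after a vowel.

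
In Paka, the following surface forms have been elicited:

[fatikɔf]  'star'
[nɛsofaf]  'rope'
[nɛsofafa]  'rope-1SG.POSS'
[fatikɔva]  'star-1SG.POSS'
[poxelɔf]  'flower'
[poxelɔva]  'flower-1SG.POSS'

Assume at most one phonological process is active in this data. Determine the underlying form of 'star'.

The root 'star' surfaces as [fatikɔf] and [fatikɔva], with a stem-final [f] ~ [v] alternation.
The stem 'rope' ([nɛsofaf], [nɛsofafa]) shows [f] unchanged in both environments, so [f] cannot be basic with [v] derived before the 1SG.POSS suffix.
The underlying segment must be /v/; voiced obstruents become voiceless word-finally, yielding [f] there.

/fatikɔv/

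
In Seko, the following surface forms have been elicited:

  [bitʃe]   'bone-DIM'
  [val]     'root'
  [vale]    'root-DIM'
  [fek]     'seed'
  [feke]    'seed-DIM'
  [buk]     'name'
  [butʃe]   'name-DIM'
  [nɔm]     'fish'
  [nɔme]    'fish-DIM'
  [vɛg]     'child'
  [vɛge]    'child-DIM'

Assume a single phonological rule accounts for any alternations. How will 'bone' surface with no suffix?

In [buk] and [butʃe] the final segment of 'name' alternates: [k] ~ [tʃ].
If /k/ were underlying and a rule turned it into [tʃ] before the DIM suffix, 'seed' would also alternate; but it has [k] in both [fek] and [feke].
Therefore /tʃ/ is basic and [k] is derived by depalatalization (palato-alveolar /tʃ/ becomes [k] when no front vowel follows).
The one attested form of 'bone', [bitʃe], shows underlying /bitʃ/. Applying the same rule when no front vowel follows gives [bik].

[bik]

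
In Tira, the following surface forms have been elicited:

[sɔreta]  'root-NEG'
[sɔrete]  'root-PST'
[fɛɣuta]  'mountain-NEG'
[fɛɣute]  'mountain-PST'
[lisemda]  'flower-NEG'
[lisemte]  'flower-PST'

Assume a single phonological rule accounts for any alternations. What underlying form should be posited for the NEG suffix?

/-da/

The NEG suffix surfaces as [-da] and [-ta], depending on the final segment of the stem.
By contrast the PST suffix keeps its initial [t] throughout — that segment must be underlying.
The NEG suffix is therefore /-da/ underlyingly, with post-vocalic devoicing: voiced stops become voiceless after a vowel.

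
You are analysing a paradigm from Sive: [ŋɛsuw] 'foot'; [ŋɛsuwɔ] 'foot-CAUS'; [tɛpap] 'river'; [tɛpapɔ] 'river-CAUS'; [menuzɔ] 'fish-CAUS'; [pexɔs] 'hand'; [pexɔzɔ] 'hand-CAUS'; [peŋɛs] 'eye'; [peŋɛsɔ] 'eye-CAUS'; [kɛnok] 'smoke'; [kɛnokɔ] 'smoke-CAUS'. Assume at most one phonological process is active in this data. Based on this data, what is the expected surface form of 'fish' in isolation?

In [pexɔs] and [pexɔzɔ] the final segment of 'hand' alternates: [s] ~ [z].
The stem 'eye' ([peŋɛs], [peŋɛsɔ]) shows [s] unchanged in both environments, so [s] cannot be basic with [z] derived before the CAUS suffix.
The alternation reflects word-final obstruent devoicing: voiced obstruents become voiceless word-finally. /z/ is underlying.
The one attested form of 'fish', [menuzɔ], shows underlying /menuz/. Applying the same rule word-finally gives [menus].

[menus]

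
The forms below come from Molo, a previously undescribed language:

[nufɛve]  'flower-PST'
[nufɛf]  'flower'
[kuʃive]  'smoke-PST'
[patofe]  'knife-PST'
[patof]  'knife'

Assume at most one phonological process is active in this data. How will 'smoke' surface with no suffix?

'flower' shows [v] ~ [f] at the end of the stem ([nufɛve] vs [nufɛf]).
If /f/ were underlying and a rule turned it into [v] before the PST suffix, 'knife' would also alternate; but it has [f] in both [patofe] and [patof].
The alternation reflects word-final obstruent devoicing: voiced obstruents become voiceless word-finally. /v/ is underlying.
The one attested form of 'smoke', [kuʃive], shows underlying /kuʃiv/. Applying the same rule word-finally gives [kuʃif].

[kuʃif]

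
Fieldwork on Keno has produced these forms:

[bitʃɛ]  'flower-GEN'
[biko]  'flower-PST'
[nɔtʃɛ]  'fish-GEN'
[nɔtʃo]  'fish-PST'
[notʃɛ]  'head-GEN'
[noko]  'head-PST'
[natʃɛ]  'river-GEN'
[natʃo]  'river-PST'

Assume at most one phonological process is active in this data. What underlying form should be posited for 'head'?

/nok/

'head' shows [tʃ] ~ [k] at the end of the stem ([notʃɛ] vs [noko]).
If /tʃ/ were underlying and a rule turned it into [k] before the PST suffix, 'river' would also alternate; but it has [tʃ] in both [natʃɛ] and [natʃo].
So /k/ is underlying, and a rule of palatalization before a front vowel — /k/ becomes palato-alveolar [tʃ] before a front vowel — gives [tʃ].
So 'head' = /nok/.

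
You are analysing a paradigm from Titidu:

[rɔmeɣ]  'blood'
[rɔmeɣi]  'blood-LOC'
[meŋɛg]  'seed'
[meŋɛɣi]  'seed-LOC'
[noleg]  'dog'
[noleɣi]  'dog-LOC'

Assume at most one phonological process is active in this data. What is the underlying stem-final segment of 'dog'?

In [noleg] and [noleɣi] the final segment of 'dog' alternates: [g] ~ [ɣ].
If /ɣ/ were underlying and a rule turned it into [g] in isolation, 'blood' would also alternate; but it has [ɣ] in both [rɔmeɣ] and [rɔmeɣi].
The underlying segment must be /g/; voiced stops become fricatives between vowels, yielding [ɣ] there.

/g/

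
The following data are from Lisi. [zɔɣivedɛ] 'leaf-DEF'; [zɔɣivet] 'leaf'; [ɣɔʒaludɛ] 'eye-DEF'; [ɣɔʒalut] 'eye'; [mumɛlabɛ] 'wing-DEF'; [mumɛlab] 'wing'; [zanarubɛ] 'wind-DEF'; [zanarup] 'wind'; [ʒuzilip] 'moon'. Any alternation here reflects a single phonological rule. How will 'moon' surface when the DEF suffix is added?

[ʒuzilibɛ]

The stem for 'wind' ends in [b] in [zanarubɛ] but [p] in [zanarup].
But 'wing' keeps [b] in both environments ([mumɛlabɛ], [mumɛlab]), so there is no rule changing /b/ to [p] in isolation.
Therefore /p/ is basic and [b] is derived by intervocalic voicing (voiceless stops become voiced between vowels).
The one attested form of 'moon', [ʒuzilip], shows underlying /ʒuzilip/. Applying the same rule between vowels gives [ʒuzilibɛ].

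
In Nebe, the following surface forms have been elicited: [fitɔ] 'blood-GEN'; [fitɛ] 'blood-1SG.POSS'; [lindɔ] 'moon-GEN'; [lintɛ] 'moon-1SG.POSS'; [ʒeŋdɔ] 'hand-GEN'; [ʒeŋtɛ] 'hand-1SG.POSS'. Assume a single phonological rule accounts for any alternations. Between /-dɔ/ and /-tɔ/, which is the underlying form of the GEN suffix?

The GEN suffix surfaces as [-dɔ] and [-tɔ], depending on the final segment of the stem.
The 1SG.POSS suffix, which begins with [t], is invariant after every stem; so [t] is not altered by any rule here.
So the underlying form is /-dɔ/, and voiced stops become voiceless after a vowel.

/-dɔ/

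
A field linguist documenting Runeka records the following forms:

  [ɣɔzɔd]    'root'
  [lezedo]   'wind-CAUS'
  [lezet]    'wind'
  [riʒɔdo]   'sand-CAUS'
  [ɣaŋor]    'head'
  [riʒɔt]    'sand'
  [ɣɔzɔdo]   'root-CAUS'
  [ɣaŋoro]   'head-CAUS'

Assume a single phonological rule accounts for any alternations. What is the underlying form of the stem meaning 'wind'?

The root 'wind' surfaces as [lezet] and [lezedo], with a stem-final [t] ~ [d] alternation.
If /d/ were underlying and a rule turned it into [t] in isolation, 'root' would also alternate; but it has [d] in both [ɣɔzɔd] and [ɣɔzɔdo].
The underlying segment must be /t/; voiceless stops become voiced between vowels, yielding [d] there.
So 'wind' = /lezet/.

/lezet/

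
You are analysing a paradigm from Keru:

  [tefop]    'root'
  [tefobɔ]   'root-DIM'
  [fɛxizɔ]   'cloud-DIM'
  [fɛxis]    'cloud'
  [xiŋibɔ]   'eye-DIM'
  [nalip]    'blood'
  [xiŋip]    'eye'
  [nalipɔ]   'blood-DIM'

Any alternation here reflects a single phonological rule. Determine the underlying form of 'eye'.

'eye' shows [p] ~ [b] at the end of the stem ([xiŋip] vs [xiŋibɔ]).
Compare 'blood', with invariant [p] in [nalip] and [nalipɔ]: an analysis with underlying /p/ and a rule producing [b] before the DIM suffix would wrongly predict alternation here too.
The alternation reflects word-final obstruent devoicing: voiced obstruents become voiceless word-finally. /b/ is underlying.
Hence 'eye' is /xiŋib/ underlyingly.

/xiŋib/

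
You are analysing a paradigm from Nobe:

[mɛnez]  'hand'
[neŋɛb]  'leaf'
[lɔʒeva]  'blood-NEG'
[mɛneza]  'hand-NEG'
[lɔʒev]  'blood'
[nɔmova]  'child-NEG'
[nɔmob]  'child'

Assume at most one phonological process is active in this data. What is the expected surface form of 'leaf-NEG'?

[neŋɛva]

'child' shows [b] ~ [v] at the end of the stem ([nɔmob] vs [nɔmova]).
Compare 'blood', with invariant [v] in [lɔʒev] and [lɔʒeva]: an analysis with underlying /v/ and a rule producing [b] in isolation would wrongly predict alternation here too.
The underlying segment must be /b/; voiced stops become fricatives between vowels, yielding [v] there.
The one attested form of 'leaf', [neŋɛb], shows underlying /neŋɛb/. Applying the same rule between vowels gives [neŋɛva].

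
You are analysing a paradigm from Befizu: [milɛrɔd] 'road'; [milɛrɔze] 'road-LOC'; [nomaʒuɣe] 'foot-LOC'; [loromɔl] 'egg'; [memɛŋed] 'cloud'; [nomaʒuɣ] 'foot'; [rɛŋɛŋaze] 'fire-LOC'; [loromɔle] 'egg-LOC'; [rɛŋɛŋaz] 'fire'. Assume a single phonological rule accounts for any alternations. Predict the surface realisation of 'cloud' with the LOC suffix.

[memɛŋeze]

The stem for 'road' ends in [z] in [milɛrɔze] but [d] in [milɛrɔd].
The stem 'fire' ([rɛŋɛŋaze], [rɛŋɛŋaz]) shows [z] unchanged in both environments, so [z] cannot be basic with [d] derived in isolation.
So /d/ is underlying, and a rule of intervocalic spirantization — voiced stops become fricatives between vowels — gives [z].
From [memɛŋed] the stem 'cloud' is /memɛŋed/; between vowels this yields [memɛŋeze].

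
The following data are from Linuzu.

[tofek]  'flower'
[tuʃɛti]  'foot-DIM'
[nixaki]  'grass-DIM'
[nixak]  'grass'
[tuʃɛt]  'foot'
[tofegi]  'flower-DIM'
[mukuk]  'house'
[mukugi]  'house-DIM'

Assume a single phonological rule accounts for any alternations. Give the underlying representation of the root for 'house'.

The root 'house' surfaces as [mukuk] and [mukugi], with a stem-final [k] ~ [g] alternation.
But 'grass' keeps [k] in both environments ([nixak], [nixaki]), so there is no rule changing /k/ to [g] before the DIM suffix.
Therefore /g/ is basic and [k] is derived by word-final obstruent devoicing (voiced obstruents become voiceless word-finally).

/mukug/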